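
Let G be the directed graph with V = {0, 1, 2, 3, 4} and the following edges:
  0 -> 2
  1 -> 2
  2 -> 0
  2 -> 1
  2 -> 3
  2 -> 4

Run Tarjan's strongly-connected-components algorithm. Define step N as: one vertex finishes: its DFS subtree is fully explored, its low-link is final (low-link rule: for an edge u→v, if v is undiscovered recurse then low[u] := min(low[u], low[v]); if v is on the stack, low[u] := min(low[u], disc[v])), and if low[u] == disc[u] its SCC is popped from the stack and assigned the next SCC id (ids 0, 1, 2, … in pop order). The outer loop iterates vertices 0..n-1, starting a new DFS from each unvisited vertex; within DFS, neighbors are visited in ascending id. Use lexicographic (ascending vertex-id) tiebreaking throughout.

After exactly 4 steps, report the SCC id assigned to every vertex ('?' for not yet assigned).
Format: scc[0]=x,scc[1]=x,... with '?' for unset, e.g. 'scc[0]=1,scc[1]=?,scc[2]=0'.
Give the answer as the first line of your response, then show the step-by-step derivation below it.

scc[0]=?,scc[1]=?,scc[2]=?,scc[3]=0,scc[4]=1

step 1: low=(low[0]=0,low[1]=1,low[2]=0,low[3]=?,low[4]=?); scc=(scc[0]=?,scc[1]=?,scc[2]=?,scc[3]=?,scc[4]=?)
step 2: low=(low[0]=0,low[1]=1,low[2]=0,low[3]=3,low[4]=?); scc=(scc[0]=?,scc[1]=?,scc[2]=?,scc[3]=0,scc[4]=?)
step 3: low=(low[0]=0,low[1]=1,low[2]=0,low[3]=3,low[4]=4); scc=(scc[0]=?,scc[1]=?,scc[2]=?,scc[3]=0,scc[4]=1)
step 4: low=(low[0]=0,low[1]=1,low[2]=0,low[3]=3,low[4]=4); scc=(scc[0]=?,scc[1]=?,scc[2]=?,scc[3]=0,scc[4]=1)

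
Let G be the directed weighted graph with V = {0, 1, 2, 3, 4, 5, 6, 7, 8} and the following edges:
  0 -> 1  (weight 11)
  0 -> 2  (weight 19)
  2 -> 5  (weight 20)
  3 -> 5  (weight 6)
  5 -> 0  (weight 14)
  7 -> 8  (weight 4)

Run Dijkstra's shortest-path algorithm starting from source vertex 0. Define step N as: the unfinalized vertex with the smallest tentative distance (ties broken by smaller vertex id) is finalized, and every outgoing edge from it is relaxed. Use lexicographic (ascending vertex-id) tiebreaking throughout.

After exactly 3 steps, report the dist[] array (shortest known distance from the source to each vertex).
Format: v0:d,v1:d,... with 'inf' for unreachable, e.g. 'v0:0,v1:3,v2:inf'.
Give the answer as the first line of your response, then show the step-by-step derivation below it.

v0:0,v1:11,v2:19,v3:inf,v4:inf,v5:39,v6:inf,v7:inf,v8:inf

step 1: dist = v0:0,v1:11,v2:19,v3:inf,v4:inf,v5:inf,v6:inf,v7:inf,v8:inf
step 2: dist = v0:0,v1:11,v2:19,v3:inf,v4:inf,v5:inf,v6:inf,v7:inf,v8:inf
step 3: dist = v0:0,v1:11,v2:19,v3:inf,v4:inf,v5:39,v6:inf,v7:inf,v8:inf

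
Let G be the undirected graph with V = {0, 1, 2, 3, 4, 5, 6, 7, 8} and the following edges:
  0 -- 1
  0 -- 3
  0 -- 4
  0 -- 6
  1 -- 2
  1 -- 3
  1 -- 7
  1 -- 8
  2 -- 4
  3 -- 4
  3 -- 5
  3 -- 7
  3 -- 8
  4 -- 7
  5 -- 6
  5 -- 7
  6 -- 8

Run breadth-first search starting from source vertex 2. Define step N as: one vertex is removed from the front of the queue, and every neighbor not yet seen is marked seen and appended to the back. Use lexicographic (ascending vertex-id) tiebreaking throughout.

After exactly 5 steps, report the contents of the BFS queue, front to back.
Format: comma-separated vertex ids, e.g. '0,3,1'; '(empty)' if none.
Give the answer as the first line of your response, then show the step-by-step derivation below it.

7,8,6,5

step 1: dequeue 2; queue=[1,4]; order=2
step 2: dequeue 1; queue=[4,0,3,7,8]; order=2,1
step 3: dequeue 4; queue=[0,3,7,8]; order=2,1,4
step 4: dequeue 0; queue=[3,7,8,6]; order=2,1,4,0
step 5: dequeue 3; queue=[7,8,6,5]; order=2,1,4,0,3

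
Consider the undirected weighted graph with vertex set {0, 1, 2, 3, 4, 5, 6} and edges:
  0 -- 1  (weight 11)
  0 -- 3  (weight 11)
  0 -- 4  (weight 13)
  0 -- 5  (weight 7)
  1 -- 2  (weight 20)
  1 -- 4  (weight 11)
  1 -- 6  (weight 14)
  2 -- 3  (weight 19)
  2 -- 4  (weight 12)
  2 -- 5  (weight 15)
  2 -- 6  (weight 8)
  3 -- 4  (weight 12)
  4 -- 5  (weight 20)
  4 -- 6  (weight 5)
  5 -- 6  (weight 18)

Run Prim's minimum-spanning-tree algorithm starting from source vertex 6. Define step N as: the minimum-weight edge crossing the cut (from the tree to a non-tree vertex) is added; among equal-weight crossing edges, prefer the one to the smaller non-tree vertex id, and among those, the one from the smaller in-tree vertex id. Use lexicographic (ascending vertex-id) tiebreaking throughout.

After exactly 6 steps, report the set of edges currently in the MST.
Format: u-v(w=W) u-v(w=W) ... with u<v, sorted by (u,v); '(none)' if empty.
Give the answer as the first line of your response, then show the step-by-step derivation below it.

0-1(w=11) 0-3(w=11) 0-5(w=7) 1-4(w=11) 2-6(w=8) 4-6(w=5)

step 1: add edge 4-6 (w=5); MST = {4-6(w=5)}
step 2: add edge 2-6 (w=8); MST = {2-6(w=8) 4-6(w=5)}
step 3: add edge 1-4 (w=11); MST = {1-4(w=11) 2-6(w=8) 4-6(w=5)}
step 4: add edge 0-1 (w=11); MST = {0-1(w=11) 1-4(w=11) 2-6(w=8) 4-6(w=5)}
step 5: add edge 0-5 (w=7); MST = {0-1(w=11) 0-5(w=7) 1-4(w=11) 2-6(w=8) 4-6(w=5)}
step 6: add edge 0-3 (w=11); MST = {0-1(w=11) 0-3(w=11) 0-5(w=7) 1-4(w=11) 2-6(w=8) 4-6(w=5)}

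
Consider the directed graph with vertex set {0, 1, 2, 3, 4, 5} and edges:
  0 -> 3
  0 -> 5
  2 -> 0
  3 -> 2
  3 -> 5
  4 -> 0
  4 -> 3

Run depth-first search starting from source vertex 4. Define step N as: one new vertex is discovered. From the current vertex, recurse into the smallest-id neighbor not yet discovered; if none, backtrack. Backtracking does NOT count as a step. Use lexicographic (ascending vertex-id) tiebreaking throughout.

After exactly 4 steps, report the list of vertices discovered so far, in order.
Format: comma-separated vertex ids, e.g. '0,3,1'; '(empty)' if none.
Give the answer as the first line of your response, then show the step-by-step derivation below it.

4,0,3,2

step 1: discover 4; path=4; order=4
step 2: discover 0; path=4>0; order=4,0
step 3: discover 3; path=4>0>3; order=4,0,3
step 4: discover 2; path=4>0>3>2; order=4,0,3,2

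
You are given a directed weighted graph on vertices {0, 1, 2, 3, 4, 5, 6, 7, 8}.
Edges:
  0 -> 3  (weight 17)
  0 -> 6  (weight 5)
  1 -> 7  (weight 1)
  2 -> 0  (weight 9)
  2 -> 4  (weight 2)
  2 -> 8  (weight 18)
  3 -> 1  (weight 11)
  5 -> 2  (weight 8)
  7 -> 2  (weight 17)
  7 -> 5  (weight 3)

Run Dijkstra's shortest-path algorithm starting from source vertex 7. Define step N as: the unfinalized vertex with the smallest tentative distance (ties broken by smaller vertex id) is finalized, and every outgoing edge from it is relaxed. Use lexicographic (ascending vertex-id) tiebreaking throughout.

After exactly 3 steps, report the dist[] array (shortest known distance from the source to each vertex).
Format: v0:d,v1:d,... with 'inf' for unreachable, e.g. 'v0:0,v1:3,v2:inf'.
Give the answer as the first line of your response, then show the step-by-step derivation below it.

v0:20,v1:inf,v2:11,v3:inf,v4:13,v5:3,v6:inf,v7:0,v8:29

step 1: dist = v0:inf,v1:inf,v2:17,v3:inf,v4:inf,v5:3,v6:inf,v7:0,v8:inf
step 2: dist = v0:inf,v1:inf,v2:11,v3:inf,v4:inf,v5:3,v6:inf,v7:0,v8:inf
step 3: dist = v0:20,v1:inf,v2:11,v3:inf,v4:13,v5:3,v6:inf,v7:0,v8:29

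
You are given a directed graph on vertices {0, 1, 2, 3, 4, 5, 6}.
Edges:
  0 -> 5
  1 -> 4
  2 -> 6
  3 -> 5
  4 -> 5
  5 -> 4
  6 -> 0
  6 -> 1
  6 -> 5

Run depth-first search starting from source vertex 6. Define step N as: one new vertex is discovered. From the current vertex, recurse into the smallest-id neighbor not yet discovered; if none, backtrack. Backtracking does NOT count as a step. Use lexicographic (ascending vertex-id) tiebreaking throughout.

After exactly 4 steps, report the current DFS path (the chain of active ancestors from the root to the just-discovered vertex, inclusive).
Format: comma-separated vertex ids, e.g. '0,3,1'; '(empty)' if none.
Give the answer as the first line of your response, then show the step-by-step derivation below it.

6,0,5,4

step 1: discover 6; path=6; order=6
step 2: discover 0; path=6>0; order=6,0
step 3: discover 5; path=6>0>5; order=6,0,5
step 4: discover 4; path=6>0>5>4; order=6,0,5,4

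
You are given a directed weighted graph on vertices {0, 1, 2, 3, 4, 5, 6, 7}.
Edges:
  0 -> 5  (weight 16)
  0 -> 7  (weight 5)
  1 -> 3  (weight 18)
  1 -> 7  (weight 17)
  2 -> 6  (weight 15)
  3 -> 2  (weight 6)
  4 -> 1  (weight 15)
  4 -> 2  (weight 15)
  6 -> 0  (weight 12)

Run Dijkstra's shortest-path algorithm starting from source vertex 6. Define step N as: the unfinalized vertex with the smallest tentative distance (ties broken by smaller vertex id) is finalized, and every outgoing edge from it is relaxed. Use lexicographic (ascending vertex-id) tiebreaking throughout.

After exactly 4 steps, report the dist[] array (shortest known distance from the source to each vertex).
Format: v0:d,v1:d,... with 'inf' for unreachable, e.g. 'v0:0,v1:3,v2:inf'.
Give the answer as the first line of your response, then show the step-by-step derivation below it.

v0:12,v1:inf,v2:inf,v3:inf,v4:inf,v5:28,v6:0,v7:17

step 1: dist = v0:12,v1:inf,v2:inf,v3:inf,v4:inf,v5:inf,v6:0,v7:inf
step 2: dist = v0:12,v1:inf,v2:inf,v3:inf,v4:inf,v5:28,v6:0,v7:17
step 3: dist = v0:12,v1:inf,v2:inf,v3:inf,v4:inf,v5:28,v6:0,v7:17
step 4: dist = v0:12,v1:inf,v2:inf,v3:inf,v4:inf,v5:28,v6:0,v7:17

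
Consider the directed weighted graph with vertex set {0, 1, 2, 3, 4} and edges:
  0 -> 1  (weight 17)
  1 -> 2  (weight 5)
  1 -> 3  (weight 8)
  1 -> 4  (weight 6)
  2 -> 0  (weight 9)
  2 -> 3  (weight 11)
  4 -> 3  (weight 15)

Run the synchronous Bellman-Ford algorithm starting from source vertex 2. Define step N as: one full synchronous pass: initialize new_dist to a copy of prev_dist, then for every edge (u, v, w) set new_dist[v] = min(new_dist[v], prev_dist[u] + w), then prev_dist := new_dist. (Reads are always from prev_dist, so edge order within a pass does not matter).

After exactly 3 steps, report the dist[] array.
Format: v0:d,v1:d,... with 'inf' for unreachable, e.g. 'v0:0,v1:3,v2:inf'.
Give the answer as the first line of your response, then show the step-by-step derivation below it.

v0:9,v1:26,v2:0,v3:11,v4:32

step 1: dist = v0:9,v1:inf,v2:0,v3:11,v4:inf
step 2: dist = v0:9,v1:26,v2:0,v3:11,v4:inf
step 3: dist = v0:9,v1:26,v2:0,v3:11,v4:32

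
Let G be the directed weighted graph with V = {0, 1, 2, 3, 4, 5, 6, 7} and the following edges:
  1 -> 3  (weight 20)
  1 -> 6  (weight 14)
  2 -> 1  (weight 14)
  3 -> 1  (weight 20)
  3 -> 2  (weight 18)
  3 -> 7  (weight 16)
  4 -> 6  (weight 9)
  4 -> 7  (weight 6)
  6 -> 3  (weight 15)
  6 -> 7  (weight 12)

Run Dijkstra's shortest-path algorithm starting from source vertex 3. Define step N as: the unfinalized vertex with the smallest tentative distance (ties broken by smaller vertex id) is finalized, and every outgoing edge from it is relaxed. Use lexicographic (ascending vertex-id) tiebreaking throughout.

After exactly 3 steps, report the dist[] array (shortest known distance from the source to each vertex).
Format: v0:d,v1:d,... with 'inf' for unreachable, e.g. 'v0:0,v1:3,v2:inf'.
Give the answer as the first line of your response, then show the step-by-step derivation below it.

v0:inf,v1:20,v2:18,v3:0,v4:inf,v5:inf,v6:inf,v7:16

step 1: dist = v0:inf,v1:20,v2:18,v3:0,v4:inf,v5:inf,v6:inf,v7:16
step 2: dist = v0:inf,v1:20,v2:18,v3:0,v4:inf,v5:inf,v6:inf,v7:16
step 3: dist = v0:inf,v1:20,v2:18,v3:0,v4:inf,v5:inf,v6:inf,v7:16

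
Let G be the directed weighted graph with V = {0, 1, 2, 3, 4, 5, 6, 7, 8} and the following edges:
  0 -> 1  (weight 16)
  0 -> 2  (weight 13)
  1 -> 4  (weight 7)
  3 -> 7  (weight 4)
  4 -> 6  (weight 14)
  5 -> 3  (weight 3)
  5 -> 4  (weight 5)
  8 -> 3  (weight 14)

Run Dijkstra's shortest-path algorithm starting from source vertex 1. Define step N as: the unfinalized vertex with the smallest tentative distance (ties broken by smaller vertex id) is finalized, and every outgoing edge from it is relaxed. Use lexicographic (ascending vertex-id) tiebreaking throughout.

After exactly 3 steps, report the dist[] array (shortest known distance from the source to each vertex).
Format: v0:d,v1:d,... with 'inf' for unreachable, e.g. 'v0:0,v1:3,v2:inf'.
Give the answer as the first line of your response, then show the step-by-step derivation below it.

v0:inf,v1:0,v2:inf,v3:inf,v4:7,v5:inf,v6:21,v7:inf,v8:inf

step 1: dist = v0:inf,v1:0,v2:inf,v3:inf,v4:7,v5:inf,v6:inf,v7:inf,v8:inf
step 2: dist = v0:inf,v1:0,v2:inf,v3:inf,v4:7,v5:inf,v6:21,v7:inf,v8:inf
step 3: dist = v0:inf,v1:0,v2:inf,v3:inf,v4:7,v5:inf,v6:21,v7:inf,v8:inf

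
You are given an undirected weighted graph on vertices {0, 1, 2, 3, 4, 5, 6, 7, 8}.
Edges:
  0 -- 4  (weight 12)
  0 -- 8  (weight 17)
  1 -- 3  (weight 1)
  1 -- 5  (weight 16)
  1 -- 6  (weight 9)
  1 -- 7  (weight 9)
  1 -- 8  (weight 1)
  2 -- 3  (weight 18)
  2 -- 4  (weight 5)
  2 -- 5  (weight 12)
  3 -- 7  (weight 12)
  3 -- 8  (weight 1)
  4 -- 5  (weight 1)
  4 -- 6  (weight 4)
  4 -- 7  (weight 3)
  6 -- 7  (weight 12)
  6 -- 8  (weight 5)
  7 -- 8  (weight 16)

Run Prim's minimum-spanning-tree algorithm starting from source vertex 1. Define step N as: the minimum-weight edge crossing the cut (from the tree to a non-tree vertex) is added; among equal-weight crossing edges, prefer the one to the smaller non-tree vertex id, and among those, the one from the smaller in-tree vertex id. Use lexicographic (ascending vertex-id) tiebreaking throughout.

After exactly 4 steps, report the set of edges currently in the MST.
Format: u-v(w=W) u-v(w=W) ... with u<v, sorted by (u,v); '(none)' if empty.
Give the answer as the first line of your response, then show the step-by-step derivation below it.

1-3(w=1) 1-8(w=1) 4-6(w=4) 6-8(w=5)

step 1: add edge 1-3 (w=1); MST = {1-3(w=1)}
step 2: add edge 1-8 (w=1); MST = {1-3(w=1) 1-8(w=1)}
step 3: add edge 6-8 (w=5); MST = {1-3(w=1) 1-8(w=1) 6-8(w=5)}
step 4: add edge 4-6 (w=4); MST = {1-3(w=1) 1-8(w=1) 4-6(w=4) 6-8(w=5)}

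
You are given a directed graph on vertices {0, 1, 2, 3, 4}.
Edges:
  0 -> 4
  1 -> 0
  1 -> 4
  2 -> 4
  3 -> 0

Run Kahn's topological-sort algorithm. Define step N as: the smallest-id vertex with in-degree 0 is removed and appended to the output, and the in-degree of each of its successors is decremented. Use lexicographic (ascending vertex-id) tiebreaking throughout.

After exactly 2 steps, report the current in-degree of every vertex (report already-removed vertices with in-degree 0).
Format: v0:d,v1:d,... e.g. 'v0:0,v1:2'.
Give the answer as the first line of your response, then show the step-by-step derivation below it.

v0:1,v1:0,v2:0,v3:0,v4:1

step 1: output 1; order=[1]; indeg=(1,0,0,0,2)
step 2: output 2; order=[1,2]; indeg=(1,0,0,0,1)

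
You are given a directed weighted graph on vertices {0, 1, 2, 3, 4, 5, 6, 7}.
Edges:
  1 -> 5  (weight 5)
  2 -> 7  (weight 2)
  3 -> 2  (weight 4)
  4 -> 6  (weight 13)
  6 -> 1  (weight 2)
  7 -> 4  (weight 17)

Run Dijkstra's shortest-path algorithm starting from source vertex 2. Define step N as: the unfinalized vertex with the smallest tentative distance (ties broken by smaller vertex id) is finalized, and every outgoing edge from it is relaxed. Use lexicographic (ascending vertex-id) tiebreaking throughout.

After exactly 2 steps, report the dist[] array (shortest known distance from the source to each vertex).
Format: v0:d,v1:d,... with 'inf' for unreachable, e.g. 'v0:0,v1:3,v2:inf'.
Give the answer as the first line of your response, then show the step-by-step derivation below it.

v0:inf,v1:inf,v2:0,v3:inf,v4:19,v5:inf,v6:inf,v7:2

step 1: dist = v0:inf,v1:inf,v2:0,v3:inf,v4:inf,v5:inf,v6:inf,v7:2
step 2: dist = v0:inf,v1:inf,v2:0,v3:inf,v4:19,v5:inf,v6:inf,v7:2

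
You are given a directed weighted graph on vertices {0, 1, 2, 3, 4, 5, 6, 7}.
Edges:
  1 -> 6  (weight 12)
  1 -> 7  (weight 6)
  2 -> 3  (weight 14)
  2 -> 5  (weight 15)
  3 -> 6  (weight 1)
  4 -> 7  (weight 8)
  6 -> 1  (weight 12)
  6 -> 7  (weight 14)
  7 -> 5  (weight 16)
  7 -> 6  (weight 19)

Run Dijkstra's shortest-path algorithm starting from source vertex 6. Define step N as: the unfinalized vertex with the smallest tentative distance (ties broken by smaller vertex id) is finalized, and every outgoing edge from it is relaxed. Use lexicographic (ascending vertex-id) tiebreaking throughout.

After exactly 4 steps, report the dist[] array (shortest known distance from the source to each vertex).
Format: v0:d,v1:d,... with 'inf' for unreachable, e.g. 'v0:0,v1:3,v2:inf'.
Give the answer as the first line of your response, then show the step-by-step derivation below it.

v0:inf,v1:12,v2:inf,v3:inf,v4:inf,v5:30,v6:0,v7:14

step 1: dist = v0:inf,v1:12,v2:inf,v3:inf,v4:inf,v5:inf,v6:0,v7:14
step 2: dist = v0:inf,v1:12,v2:inf,v3:inf,v4:inf,v5:inf,v6:0,v7:14
step 3: dist = v0:inf,v1:12,v2:inf,v3:inf,v4:inf,v5:30,v6:0,v7:14
step 4: dist = v0:inf,v1:12,v2:inf,v3:inf,v4:inf,v5:30,v6:0,v7:14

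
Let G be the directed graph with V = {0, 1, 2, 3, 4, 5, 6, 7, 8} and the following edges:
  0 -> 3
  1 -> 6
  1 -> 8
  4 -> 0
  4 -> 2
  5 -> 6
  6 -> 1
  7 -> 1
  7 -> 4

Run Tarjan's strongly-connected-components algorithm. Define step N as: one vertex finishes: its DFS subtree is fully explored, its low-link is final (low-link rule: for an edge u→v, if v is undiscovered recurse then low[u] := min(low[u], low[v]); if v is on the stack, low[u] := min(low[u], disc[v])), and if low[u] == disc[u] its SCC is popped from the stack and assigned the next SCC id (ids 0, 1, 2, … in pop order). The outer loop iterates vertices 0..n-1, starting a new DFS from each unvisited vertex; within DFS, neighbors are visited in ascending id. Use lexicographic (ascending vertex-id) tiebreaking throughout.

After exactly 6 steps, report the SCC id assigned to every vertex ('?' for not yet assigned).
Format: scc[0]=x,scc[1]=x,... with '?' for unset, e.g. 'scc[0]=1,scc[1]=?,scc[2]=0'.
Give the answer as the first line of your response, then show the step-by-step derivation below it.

scc[0]=1,scc[1]=3,scc[2]=4,scc[3]=0,scc[4]=?,scc[5]=?,scc[6]=3,scc[7]=?,scc[8]=2

step 1: low=(low[0]=0,low[1]=?,low[2]=?,low[3]=1,low[4]=?,low[5]=?,low[6]=?,low[7]=?,low[8]=?); scc=(scc[0]=?,scc[1]=?,scc[2]=?,scc[3]=0,scc[4]=?,scc[5]=?,scc[6]=?,scc[7]=?,scc[8]=?)
step 2: low=(low[0]=0,low[1]=?,low[2]=?,low[3]=1,low[4]=?,low[5]=?,low[6]=?,low[7]=?,low[8]=?); scc=(scc[0]=1,scc[1]=?,scc[2]=?,scc[3]=0,scc[4]=?,scc[5]=?,scc[6]=?,scc[7]=?,scc[8]=?)
step 3: low=(low[0]=0,low[1]=2,low[2]=?,low[3]=1,low[4]=?,low[5]=?,low[6]=2,low[7]=?,low[8]=?); scc=(scc[0]=1,scc[1]=?,scc[2]=?,scc[3]=0,scc[4]=?,scc[5]=?,scc[6]=?,scc[7]=?,scc[8]=?)
step 4: low=(low[0]=0,low[1]=2,low[2]=?,low[3]=1,low[4]=?,low[5]=?,low[6]=2,low[7]=?,low[8]=4); scc=(scc[0]=1,scc[1]=?,scc[2]=?,scc[3]=0,scc[4]=?,scc[5]=?,scc[6]=?,scc[7]=?,scc[8]=2)
step 5: low=(low[0]=0,low[1]=2,low[2]=?,low[3]=1,low[4]=?,low[5]=?,low[6]=2,low[7]=?,low[8]=4); scc=(scc[0]=1,scc[1]=3,scc[2]=?,scc[3]=0,scc[4]=?,scc[5]=?,scc[6]=3,scc[7]=?,scc[8]=2)
step 6: low=(low[0]=0,low[1]=2,low[2]=5,low[3]=1,low[4]=?,low[5]=?,low[6]=2,low[7]=?,low[8]=4); scc=(scc[0]=1,scc[1]=3,scc[2]=4,scc[3]=0,scc[4]=?,scc[5]=?,scc[6]=3,scc[7]=?,scc[8]=2)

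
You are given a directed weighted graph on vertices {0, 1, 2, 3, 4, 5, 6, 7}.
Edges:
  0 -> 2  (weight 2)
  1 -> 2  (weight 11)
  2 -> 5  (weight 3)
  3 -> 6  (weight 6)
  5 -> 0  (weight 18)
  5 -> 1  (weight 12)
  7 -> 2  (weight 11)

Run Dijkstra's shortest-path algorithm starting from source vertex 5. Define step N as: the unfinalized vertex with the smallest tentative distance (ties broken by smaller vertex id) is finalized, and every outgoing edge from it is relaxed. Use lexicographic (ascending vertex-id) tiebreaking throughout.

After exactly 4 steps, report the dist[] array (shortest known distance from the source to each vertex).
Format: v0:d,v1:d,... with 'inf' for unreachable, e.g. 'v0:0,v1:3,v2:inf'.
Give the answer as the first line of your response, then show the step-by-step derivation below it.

v0:18,v1:12,v2:20,v3:inf,v4:inf,v5:0,v6:inf,v7:inf

step 1: dist = v0:18,v1:12,v2:inf,v3:inf,v4:inf,v5:0,v6:inf,v7:inf
step 2: dist = v0:18,v1:12,v2:23,v3:inf,v4:inf,v5:0,v6:inf,v7:inf
step 3: dist = v0:18,v1:12,v2:20,v3:inf,v4:inf,v5:0,v6:inf,v7:inf
step 4: dist = v0:18,v1:12,v2:20,v3:inf,v4:inf,v5:0,v6:inf,v7:inf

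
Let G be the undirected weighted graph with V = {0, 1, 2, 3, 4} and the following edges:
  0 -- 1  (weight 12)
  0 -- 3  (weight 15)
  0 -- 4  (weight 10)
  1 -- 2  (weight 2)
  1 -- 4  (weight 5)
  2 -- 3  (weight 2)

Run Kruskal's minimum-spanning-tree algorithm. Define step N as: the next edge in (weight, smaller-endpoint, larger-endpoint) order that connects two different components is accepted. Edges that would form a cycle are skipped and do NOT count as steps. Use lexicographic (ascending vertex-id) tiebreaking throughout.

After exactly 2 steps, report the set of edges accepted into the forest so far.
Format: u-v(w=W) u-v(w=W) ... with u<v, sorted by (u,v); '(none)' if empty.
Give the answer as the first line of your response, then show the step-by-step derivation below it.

1-2(w=2) 2-3(w=2)

step 1: add edge 1-2 (w=2); MST = {1-2(w=2)}
step 2: add edge 2-3 (w=2); MST = {1-2(w=2) 2-3(w=2)}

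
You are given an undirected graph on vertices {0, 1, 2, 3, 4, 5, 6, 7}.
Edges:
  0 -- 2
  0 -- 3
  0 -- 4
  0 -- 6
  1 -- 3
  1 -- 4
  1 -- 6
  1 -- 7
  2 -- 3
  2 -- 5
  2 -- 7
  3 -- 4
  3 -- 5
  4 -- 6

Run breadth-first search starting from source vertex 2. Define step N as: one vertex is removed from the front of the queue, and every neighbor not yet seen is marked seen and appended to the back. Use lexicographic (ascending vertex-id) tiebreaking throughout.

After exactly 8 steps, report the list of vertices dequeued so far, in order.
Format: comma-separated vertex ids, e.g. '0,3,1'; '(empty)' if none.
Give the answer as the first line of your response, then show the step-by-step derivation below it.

2,0,3,5,7,4,6,1

step 1: dequeue 2; queue=[0,3,5,7]; order=2
step 2: dequeue 0; queue=[3,5,7,4,6]; order=2,0
step 3: dequeue 3; queue=[5,7,4,6,1]; order=2,0,3
step 4: dequeue 5; queue=[7,4,6,1]; order=2,0,3,5
step 5: dequeue 7; queue=[4,6,1]; order=2,0,3,5,7
step 6: dequeue 4; queue=[6,1]; order=2,0,3,5,7,4
step 7: dequeue 6; queue=[1]; order=2,0,3,5,7,4,6
step 8: dequeue 1; queue=[(empty)]; order=2,0,3,5,7,4,6,1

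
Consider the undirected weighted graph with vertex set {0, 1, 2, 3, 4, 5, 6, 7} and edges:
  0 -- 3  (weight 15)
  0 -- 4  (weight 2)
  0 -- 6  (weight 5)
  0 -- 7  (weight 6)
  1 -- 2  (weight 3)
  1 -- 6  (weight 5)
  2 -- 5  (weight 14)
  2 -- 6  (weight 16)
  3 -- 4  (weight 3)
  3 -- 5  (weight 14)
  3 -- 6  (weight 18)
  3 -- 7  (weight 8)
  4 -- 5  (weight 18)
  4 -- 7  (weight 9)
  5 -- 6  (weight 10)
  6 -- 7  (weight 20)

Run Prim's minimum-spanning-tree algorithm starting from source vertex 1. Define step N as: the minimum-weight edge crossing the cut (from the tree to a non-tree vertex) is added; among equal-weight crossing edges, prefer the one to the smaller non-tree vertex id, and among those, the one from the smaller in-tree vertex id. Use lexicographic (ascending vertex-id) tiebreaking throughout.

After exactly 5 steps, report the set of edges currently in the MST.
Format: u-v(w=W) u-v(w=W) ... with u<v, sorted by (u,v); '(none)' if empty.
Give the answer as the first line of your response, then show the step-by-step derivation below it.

0-4(w=2) 0-6(w=5) 1-2(w=3) 1-6(w=5) 3-4(w=3)

step 1: add edge 1-2 (w=3); MST = {1-2(w=3)}
step 2: add edge 1-6 (w=5); MST = {1-2(w=3) 1-6(w=5)}
step 3: add edge 0-6 (w=5); MST = {0-6(w=5) 1-2(w=3) 1-6(w=5)}
step 4: add edge 0-4 (w=2); MST = {0-4(w=2) 0-6(w=5) 1-2(w=3) 1-6(w=5)}
step 5: add edge 3-4 (w=3); MST = {0-4(w=2) 0-6(w=5) 1-2(w=3) 1-6(w=5) 3-4(w=3)}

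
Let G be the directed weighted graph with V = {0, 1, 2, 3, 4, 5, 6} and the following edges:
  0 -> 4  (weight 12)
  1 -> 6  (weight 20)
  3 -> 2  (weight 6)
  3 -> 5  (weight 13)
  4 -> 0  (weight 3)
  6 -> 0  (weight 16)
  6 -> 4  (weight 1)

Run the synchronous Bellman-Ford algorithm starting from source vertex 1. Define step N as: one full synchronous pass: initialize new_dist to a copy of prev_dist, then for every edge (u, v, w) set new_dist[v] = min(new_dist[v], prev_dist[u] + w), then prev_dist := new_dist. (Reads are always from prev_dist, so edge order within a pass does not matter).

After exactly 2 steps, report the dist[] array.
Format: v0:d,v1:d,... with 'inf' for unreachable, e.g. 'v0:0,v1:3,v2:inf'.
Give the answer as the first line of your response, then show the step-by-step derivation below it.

v0:36,v1:0,v2:inf,v3:inf,v4:21,v5:inf,v6:20

step 1: dist = v0:inf,v1:0,v2:inf,v3:inf,v4:inf,v5:inf,v6:20
step 2: dist = v0:36,v1:0,v2:inf,v3:inf,v4:21,v5:inf,v6:20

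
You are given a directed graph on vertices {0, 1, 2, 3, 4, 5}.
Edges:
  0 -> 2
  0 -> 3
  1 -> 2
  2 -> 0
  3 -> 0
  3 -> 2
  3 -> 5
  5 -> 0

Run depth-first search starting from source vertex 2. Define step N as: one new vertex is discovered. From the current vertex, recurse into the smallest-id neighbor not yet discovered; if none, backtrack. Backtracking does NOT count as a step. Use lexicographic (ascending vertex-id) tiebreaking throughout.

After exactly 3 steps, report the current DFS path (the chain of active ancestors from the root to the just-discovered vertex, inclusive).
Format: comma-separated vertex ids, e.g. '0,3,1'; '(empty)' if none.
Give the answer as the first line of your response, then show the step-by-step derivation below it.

2,0,3

step 1: discover 2; path=2; order=2
step 2: discover 0; path=2>0; order=2,0
step 3: discover 3; path=2>0>3; order=2,0,3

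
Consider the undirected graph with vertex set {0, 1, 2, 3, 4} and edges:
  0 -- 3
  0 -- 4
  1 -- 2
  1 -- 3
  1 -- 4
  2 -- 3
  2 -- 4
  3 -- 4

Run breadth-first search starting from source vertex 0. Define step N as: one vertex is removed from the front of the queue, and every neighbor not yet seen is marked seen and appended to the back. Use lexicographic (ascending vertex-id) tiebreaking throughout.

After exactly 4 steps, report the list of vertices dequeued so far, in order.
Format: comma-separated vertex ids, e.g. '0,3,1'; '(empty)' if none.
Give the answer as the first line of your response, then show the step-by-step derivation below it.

0,3,4,1

step 1: dequeue 0; queue=[3,4]; order=0
step 2: dequeue 3; queue=[4,1,2]; order=0,3
step 3: dequeue 4; queue=[1,2]; order=0,3,4
step 4: dequeue 1; queue=[2]; order=0,3,4,1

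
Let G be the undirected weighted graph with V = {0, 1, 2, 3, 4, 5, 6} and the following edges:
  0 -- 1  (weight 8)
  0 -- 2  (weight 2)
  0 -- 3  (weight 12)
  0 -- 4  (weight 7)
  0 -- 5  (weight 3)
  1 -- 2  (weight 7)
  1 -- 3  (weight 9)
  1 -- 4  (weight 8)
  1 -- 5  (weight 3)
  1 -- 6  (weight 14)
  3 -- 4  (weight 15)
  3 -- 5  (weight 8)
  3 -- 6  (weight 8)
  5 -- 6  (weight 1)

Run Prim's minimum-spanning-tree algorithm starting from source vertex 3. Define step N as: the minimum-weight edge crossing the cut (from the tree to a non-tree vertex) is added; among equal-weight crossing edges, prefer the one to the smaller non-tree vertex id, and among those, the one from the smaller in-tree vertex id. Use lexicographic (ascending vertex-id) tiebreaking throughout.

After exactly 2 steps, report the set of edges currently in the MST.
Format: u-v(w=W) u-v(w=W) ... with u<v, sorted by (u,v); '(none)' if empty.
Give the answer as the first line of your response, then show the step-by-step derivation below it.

3-5(w=8) 5-6(w=1)

step 1: add edge 3-5 (w=8); MST = {3-5(w=8)}
step 2: add edge 5-6 (w=1); MST = {3-5(w=8) 5-6(w=1)}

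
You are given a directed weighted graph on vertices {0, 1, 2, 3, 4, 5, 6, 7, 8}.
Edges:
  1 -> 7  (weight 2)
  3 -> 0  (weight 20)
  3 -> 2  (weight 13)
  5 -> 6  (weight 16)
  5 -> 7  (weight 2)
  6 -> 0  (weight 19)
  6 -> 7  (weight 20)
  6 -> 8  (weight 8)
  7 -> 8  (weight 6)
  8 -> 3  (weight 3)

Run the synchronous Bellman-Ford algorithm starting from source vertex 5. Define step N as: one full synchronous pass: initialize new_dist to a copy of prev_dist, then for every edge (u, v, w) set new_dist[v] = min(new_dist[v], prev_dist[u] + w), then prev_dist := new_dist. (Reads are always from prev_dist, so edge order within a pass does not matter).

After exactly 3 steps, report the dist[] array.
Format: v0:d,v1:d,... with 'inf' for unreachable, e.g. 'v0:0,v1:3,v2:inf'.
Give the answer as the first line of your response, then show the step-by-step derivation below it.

v0:35,v1:inf,v2:inf,v3:11,v4:inf,v5:0,v6:16,v7:2,v8:8

step 1: dist = v0:inf,v1:inf,v2:inf,v3:inf,v4:inf,v5:0,v6:16,v7:2,v8:inf
step 2: dist = v0:35,v1:inf,v2:inf,v3:inf,v4:inf,v5:0,v6:16,v7:2,v8:8
step 3: dist = v0:35,v1:inf,v2:inf,v3:11,v4:inf,v5:0,v6:16,v7:2,v8:8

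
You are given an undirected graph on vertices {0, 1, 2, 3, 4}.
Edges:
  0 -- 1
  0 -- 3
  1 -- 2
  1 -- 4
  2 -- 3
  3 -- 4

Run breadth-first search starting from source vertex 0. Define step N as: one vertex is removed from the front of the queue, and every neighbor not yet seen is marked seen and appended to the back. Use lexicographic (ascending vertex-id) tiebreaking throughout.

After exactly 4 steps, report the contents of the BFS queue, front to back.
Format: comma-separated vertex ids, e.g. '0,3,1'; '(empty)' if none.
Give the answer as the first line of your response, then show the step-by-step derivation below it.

4

step 1: dequeue 0; queue=[1,3]; order=0
step 2: dequeue 1; queue=[3,2,4]; order=0,1
step 3: dequeue 3; queue=[2,4]; order=0,1,3
step 4: dequeue 2; queue=[4]; order=0,1,3,2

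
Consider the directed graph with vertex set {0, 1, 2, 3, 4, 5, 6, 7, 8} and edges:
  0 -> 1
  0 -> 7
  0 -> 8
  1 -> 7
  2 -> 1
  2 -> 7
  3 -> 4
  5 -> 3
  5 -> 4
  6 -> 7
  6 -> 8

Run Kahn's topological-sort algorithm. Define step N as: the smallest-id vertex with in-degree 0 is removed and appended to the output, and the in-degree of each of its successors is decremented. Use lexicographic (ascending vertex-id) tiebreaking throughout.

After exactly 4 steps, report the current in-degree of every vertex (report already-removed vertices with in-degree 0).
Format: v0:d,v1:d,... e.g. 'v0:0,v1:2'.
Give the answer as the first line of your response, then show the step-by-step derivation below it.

v0:0,v1:0,v2:0,v3:0,v4:1,v5:0,v6:0,v7:1,v8:1

step 1: output 0; order=[0]; indeg=(0,1,0,1,2,0,0,3,1)
step 2: output 2; order=[0,2]; indeg=(0,0,0,1,2,0,0,2,1)
step 3: output 1; order=[0,2,1]; indeg=(0,0,0,1,2,0,0,1,1)
step 4: output 5; order=[0,2,1,5]; indeg=(0,0,0,0,1,0,0,1,1)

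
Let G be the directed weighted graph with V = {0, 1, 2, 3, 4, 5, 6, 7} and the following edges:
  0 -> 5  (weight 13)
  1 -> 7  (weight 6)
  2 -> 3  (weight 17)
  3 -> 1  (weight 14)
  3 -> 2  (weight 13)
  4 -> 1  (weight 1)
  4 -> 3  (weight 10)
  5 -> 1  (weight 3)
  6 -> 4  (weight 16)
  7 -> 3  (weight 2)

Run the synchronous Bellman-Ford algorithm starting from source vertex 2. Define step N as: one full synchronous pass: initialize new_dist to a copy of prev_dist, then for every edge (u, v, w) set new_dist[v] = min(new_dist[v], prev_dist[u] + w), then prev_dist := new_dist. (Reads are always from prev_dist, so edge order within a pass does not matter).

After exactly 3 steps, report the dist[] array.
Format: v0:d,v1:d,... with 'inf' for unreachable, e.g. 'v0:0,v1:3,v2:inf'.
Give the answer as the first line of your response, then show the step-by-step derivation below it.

v0:inf,v1:31,v2:0,v3:17,v4:inf,v5:inf,v6:inf,v7:37

step 1: dist = v0:inf,v1:inf,v2:0,v3:17,v4:inf,v5:inf,v6:inf,v7:inf
step 2: dist = v0:inf,v1:31,v2:0,v3:17,v4:inf,v5:inf,v6:inf,v7:inf
step 3: dist = v0:inf,v1:31,v2:0,v3:17,v4:inf,v5:inf,v6:inf,v7:37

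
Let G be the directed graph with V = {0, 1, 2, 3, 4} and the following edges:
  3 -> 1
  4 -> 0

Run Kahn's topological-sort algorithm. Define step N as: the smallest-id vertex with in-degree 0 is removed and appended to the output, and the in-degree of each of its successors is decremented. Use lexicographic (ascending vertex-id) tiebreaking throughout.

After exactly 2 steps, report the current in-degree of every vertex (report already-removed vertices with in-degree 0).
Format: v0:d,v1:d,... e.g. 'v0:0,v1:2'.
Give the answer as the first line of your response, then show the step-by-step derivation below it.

v0:1,v1:0,v2:0,v3:0,v4:0

step 1: output 2; order=[2]; indeg=(1,1,0,0,0)
step 2: output 3; order=[2,3]; indeg=(1,0,0,0,0)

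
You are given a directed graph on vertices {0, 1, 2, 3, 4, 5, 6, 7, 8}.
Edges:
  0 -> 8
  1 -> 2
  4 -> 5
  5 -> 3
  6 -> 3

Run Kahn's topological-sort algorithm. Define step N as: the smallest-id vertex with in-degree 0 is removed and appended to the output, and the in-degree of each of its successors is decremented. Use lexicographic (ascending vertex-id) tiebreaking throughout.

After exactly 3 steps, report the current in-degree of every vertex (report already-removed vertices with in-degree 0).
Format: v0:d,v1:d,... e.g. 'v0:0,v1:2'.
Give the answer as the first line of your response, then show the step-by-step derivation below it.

v0:0,v1:0,v2:0,v3:2,v4:0,v5:1,v6:0,v7:0,v8:0

step 1: output 0; order=[0]; indeg=(0,0,1,2,0,1,0,0,0)
step 2: output 1; order=[0,1]; indeg=(0,0,0,2,0,1,0,0,0)
step 3: output 2; order=[0,1,2]; indeg=(0,0,0,2,0,1,0,0,0)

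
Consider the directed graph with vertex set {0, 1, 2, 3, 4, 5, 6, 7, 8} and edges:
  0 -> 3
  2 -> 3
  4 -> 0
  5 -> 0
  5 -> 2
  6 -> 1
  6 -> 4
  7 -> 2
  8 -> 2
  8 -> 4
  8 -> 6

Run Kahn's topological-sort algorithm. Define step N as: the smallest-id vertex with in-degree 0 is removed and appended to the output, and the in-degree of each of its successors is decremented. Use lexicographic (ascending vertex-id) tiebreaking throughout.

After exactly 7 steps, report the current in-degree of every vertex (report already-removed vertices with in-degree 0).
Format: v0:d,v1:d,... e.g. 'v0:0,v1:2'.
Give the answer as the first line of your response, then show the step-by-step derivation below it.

v0:0,v1:0,v2:0,v3:1,v4:0,v5:0,v6:0,v7:0,v8:0

step 1: output 5; order=[5]; indeg=(1,1,2,2,2,0,1,0,0)
step 2: output 7; order=[5,7]; indeg=(1,1,1,2,2,0,1,0,0)
step 3: output 8; order=[5,7,8]; indeg=(1,1,0,2,1,0,0,0,0)
step 4: output 2; order=[5,7,8,2]; indeg=(1,1,0,1,1,0,0,0,0)
step 5: output 6; order=[5,7,8,2,6]; indeg=(1,0,0,1,0,0,0,0,0)
step 6: output 1; order=[5,7,8,2,6,1]; indeg=(1,0,0,1,0,0,0,0,0)
step 7: output 4; order=[5,7,8,2,6,1,4]; indeg=(0,0,0,1,0,0,0,0,0)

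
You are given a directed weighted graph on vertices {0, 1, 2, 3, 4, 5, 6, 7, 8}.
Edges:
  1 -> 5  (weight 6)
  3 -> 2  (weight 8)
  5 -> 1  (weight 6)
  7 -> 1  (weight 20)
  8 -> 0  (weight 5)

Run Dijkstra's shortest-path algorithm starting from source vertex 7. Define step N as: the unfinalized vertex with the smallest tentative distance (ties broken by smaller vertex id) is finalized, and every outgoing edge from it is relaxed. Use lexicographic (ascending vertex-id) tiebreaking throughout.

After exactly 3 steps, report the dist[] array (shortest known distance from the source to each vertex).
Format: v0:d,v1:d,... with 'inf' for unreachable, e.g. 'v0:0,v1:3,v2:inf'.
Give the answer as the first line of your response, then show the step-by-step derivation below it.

v0:inf,v1:20,v2:inf,v3:inf,v4:inf,v5:26,v6:inf,v7:0,v8:inf

step 1: dist = v0:inf,v1:20,v2:inf,v3:inf,v4:inf,v5:inf,v6:inf,v7:0,v8:inf
step 2: dist = v0:inf,v1:20,v2:inf,v3:inf,v4:inf,v5:26,v6:inf,v7:0,v8:inf
step 3: dist = v0:inf,v1:20,v2:inf,v3:inf,v4:inf,v5:26,v6:inf,v7:0,v8:inf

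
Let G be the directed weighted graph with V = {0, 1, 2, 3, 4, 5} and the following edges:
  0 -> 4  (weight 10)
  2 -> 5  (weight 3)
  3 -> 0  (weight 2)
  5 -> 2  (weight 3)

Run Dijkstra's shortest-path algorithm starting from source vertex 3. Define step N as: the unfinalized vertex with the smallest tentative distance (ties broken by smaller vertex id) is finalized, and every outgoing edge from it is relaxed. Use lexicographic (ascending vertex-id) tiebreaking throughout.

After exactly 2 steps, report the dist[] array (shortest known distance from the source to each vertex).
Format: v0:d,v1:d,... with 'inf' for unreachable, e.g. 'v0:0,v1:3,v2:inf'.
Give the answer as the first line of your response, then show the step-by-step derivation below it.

v0:2,v1:inf,v2:inf,v3:0,v4:12,v5:inf

step 1: dist = v0:2,v1:inf,v2:inf,v3:0,v4:inf,v5:inf
step 2: dist = v0:2,v1:inf,v2:inf,v3:0,v4:12,v5:inf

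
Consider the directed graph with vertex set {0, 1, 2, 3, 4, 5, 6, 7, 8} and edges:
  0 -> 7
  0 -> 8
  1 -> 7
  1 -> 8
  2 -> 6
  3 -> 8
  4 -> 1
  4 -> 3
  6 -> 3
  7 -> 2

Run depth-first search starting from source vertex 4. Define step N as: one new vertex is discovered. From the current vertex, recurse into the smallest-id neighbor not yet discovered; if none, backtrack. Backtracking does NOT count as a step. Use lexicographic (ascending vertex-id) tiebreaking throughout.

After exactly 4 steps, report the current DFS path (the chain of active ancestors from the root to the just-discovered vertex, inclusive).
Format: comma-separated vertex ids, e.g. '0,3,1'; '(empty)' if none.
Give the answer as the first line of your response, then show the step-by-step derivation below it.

4,1,7,2

step 1: discover 4; path=4; order=4
step 2: discover 1; path=4>1; order=4,1
step 3: discover 7; path=4>1>7; order=4,1,7
step 4: discover 2; path=4>1>7>2; order=4,1,7,2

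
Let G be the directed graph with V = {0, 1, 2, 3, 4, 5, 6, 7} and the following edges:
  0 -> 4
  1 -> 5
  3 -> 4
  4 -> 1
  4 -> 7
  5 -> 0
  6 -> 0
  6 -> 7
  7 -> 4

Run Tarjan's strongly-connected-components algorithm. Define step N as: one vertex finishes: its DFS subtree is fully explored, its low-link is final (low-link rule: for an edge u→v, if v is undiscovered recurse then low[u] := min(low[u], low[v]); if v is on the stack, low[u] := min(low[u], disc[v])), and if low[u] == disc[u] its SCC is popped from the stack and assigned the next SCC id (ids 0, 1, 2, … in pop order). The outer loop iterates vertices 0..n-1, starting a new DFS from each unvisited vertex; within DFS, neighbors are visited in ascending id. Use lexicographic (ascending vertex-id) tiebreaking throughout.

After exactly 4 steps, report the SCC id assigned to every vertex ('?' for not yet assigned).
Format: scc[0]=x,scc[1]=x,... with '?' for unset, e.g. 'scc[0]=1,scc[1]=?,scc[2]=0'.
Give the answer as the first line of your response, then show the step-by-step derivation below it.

scc[0]=?,scc[1]=?,scc[2]=?,scc[3]=?,scc[4]=?,scc[5]=?,scc[6]=?,scc[7]=?

step 1: low=(low[0]=0,low[1]=2,low[2]=?,low[3]=?,low[4]=1,low[5]=0,low[6]=?,low[7]=?); scc=(scc[0]=?,scc[1]=?,scc[2]=?,scc[3]=?,scc[4]=?,scc[5]=?,scc[6]=?,scc[7]=?)
step 2: low=(low[0]=0,low[1]=0,low[2]=?,low[3]=?,low[4]=1,low[5]=0,low[6]=?,low[7]=?); scc=(scc[0]=?,scc[1]=?,scc[2]=?,scc[3]=?,scc[4]=?,scc[5]=?,scc[6]=?,scc[7]=?)
step 3: low=(low[0]=0,low[1]=0,low[2]=?,low[3]=?,low[4]=0,low[5]=0,low[6]=?,low[7]=1); scc=(scc[0]=?,scc[1]=?,scc[2]=?,scc[3]=?,scc[4]=?,scc[5]=?,scc[6]=?,scc[7]=?)
step 4: low=(low[0]=0,low[1]=0,low[2]=?,low[3]=?,low[4]=0,low[5]=0,low[6]=?,low[7]=1); scc=(scc[0]=?,scc[1]=?,scc[2]=?,scc[3]=?,scc[4]=?,scc[5]=?,scc[6]=?,scc[7]=?)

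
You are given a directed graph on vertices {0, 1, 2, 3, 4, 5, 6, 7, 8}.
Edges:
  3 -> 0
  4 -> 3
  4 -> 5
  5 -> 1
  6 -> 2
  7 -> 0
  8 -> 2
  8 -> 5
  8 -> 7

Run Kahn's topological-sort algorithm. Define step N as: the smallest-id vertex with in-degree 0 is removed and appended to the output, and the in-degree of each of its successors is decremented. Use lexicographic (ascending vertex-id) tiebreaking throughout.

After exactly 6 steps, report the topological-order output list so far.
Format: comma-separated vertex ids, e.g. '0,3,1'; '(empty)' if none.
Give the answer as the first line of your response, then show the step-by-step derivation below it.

4,3,6,8,2,5

step 1: output 4; order=[4]; indeg=(2,1,2,0,0,1,0,1,0)
step 2: output 3; order=[4,3]; indeg=(1,1,2,0,0,1,0,1,0)
step 3: output 6; order=[4,3,6]; indeg=(1,1,1,0,0,1,0,1,0)
step 4: output 8; order=[4,3,6,8]; indeg=(1,1,0,0,0,0,0,0,0)
step 5: output 2; order=[4,3,6,8,2]; indeg=(1,1,0,0,0,0,0,0,0)
step 6: output 5; order=[4,3,6,8,2,5]; indeg=(1,0,0,0,0,0,0,0,0)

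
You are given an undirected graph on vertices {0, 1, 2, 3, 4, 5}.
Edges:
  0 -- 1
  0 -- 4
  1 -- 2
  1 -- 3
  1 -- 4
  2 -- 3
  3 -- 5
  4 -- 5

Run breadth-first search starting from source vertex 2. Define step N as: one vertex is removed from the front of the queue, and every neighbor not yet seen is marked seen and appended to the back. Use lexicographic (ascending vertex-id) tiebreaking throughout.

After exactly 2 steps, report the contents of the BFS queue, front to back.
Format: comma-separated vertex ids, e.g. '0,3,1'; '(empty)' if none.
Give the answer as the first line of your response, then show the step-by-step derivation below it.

3,0,4

step 1: dequeue 2; queue=[1,3]; order=2
step 2: dequeue 1; queue=[3,0,4]; order=2,1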